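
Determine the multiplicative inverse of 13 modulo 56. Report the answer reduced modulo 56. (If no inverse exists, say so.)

Run Euclid on (56, 13):
56 = 4·13 + 4
13 = 3·4 + 1
4 = 4·1 + 0
gcd = 1, so the inverse exists. Back-substitute:
1 = 13 − 3·4
1 = −3·56 + 13·13
So 13·13 ≡ 1 (mod 56).

13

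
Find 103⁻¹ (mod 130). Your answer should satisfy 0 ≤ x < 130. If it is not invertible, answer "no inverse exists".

77

Apply the Euclidean algorithm to 130 and 103:
130 = 1×103 + 27
103 = 3×27 + 22
27 = 1×22 + 5
22 = 4×5 + 2
5 = 2×2 + 1
2 = 2×1 + 0
Since gcd(103, 130) = 1, back-substitute to write 1 as a combination:
1 = 5 − 2·2
1 = −2·22 + 9·5
1 = 9·27 − 11·22
1 = −11·103 + 42·27
1 = 42·130 − 53·103
So 103·(-53) ≡ 1 (mod 130), and -53 ≡ 77 (mod 130).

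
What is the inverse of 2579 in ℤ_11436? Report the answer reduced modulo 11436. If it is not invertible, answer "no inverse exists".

8771

Apply the Euclidean algorithm to 11436 and 2579:
11436 = 4*2579 + 1120
2579 = 2*1120 + 339
1120 = 3*339 + 103
339 = 3*103 + 30
103 = 3*30 + 13
30 = 2*13 + 4
13 = 3*4 + 1
4 = 4*1 + 0
Since gcd(2579, 11436) = 1, back-substitute to write 1 as a combination:
1 = 13 − 3·4
1 = −3·30 + 7·13
1 = 7·103 − 24·30
1 = −24·339 + 79·103
1 = 79·1120 − 261·339
1 = −261·2579 + 601·1120
1 = 601·11436 − 2665·2579
So 2579·(-2665) ≡ 1 (mod 11436), and -2665 ≡ 8771 (mod 11436).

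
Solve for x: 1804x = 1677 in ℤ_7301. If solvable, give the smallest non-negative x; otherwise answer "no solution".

4044

First find gcd(1804, 7301):
7301 = 4*1804 + 85
1804 = 21*85 + 19
85 = 4*19 + 9
19 = 2*9 + 1
9 = 9*1 + 0
gcd = 1, so a unique solution mod 7301 exists.
Back-substitute for the Bézout coefficients:
1 = 19 − 2·9
1 = −2·85 + 9·19
1 = 9·1804 − 191·85
1 = −191·7301 + 773·1804
So 1804·(773) ≡ 1 (mod 7301), giving 1804⁻¹ ≡ 773.
x ≡ 1804⁻¹·1677 ≡ 773·1677 ≡ 4044 (mod 7301).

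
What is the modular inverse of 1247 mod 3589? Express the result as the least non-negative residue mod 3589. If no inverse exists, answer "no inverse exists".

1157

gcd(3589, 1247) by repeated division:
3589 = 2*1247 + 1095
1247 = 1*1095 + 152
1095 = 7*152 + 31
152 = 4*31 + 28
31 = 1*28 + 3
28 = 9*3 + 1
3 = 3*1 + 0
gcd = 1, so the inverse exists. Back-substitute:
1 = 28 − 9·3
1 = −9·31 + 10·28
1 = 10·152 − 49·31
1 = −49·1095 + 353·152
1 = 353·1247 − 402·1095
1 = −402·3589 + 1157·1247
So 1247·1157 ≡ 1 (mod 3589).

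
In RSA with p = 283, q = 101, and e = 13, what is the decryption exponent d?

φ(n) = (p−1)(q−1) = 282·100 = 28200.
Need d with 13·d ≡ 1 (mod 28200). Apply the extended Euclidean algorithm:
28200 = 2169×13 + 3
13 = 4×3 + 1
3 = 3×1 + 0
Back-substitute:
1 = 13 − 4·3
1 = −4·28200 + 8677·13
So 13·8677 ≡ 1 (mod 28200), hence d = 8677.

8677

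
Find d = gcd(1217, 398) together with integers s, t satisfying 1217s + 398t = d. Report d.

Euclidean algorithm:
1217 = 3×398 + 23
398 = 17×23 + 7
23 = 3×7 + 2
7 = 3×2 + 1
2 = 2×1 + 0
gcd(1217, 398) = 1.
Working backward:
1 = 7 − 3·2
1 = −3·23 + 10·7
1 = 10·398 − 173·23
1 = −173·1217 + 529·398
So 1 = (-173)·1217 + (529)·398.

1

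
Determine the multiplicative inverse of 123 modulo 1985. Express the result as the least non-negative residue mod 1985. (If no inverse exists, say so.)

1517

Extended Euclidean algorithm:
1985 = 16·123 + 17
123 = 7·17 + 4
17 = 4·4 + 1
4 = 4·1 + 0
Since gcd(123, 1985) = 1, back-substitute to write 1 as a combination:
1 = 17 − 4·4
1 = −4·123 + 29·17
1 = 29·1985 − 468·123
So 123·(-468) ≡ 1 (mod 1985), and -468 ≡ 1517 (mod 1985).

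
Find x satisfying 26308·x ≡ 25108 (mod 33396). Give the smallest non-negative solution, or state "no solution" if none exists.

First find gcd(26308, 33396):
33396 = 1*26308 + 7088
26308 = 3*7088 + 5044
7088 = 1*5044 + 2044
5044 = 2*2044 + 956
2044 = 2*956 + 132
956 = 7*132 + 32
132 = 4*32 + 4
32 = 8*4 + 0
gcd = 4 and 4 | 25108, so solutions exist. Divide through by 4: 6577x ≡ 6277 (mod 8349).
Now find 6577⁻¹ mod 8349:
8349 = 1·6577 + 1772
6577 = 3·1772 + 1261
1772 = 1·1261 + 511
1261 = 2·511 + 239
511 = 2·239 + 33
239 = 7·33 + 8
33 = 4·8 + 1
8 = 8·1 + 0
Back-substitute:
1 = 33 − 4·8
1 = −4·239 + 29·33
1 = 29·511 − 62·239
1 = −62·1261 + 153·511
1 = 153·1772 − 215·1261
1 = −215·6577 + 798·1772
1 = 798·8349 − 1013·6577
So 6577·(-1013) ≡ 1 (mod 8349), i.e. 6577⁻¹ ≡ 7336.
Then x ≡ 7336·6277 ≡ 3337 (mod 8349); the smallest non-negative solution is x = 3337.

3337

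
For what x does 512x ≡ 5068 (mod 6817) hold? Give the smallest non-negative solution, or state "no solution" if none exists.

First find gcd(512, 6817):
6817 = 13*512 + 161
512 = 3*161 + 29
161 = 5*29 + 16
29 = 1*16 + 13
16 = 1*13 + 3
13 = 4*3 + 1
3 = 3*1 + 0
gcd = 1, so a unique solution mod 6817 exists.
Back-substitute for the Bézout coefficients:
1 = 13 − 4·3
1 = −4·16 + 5·13
1 = 5·29 − 9·16
1 = −9·161 + 50·29
1 = 50·512 − 159·161
1 = −159·6817 + 2117·512
So 512·(2117) ≡ 1 (mod 6817), giving 512⁻¹ ≡ 2117.
x ≡ 512⁻¹·5068 ≡ 2117·5068 ≡ 5815 (mod 6817).

5815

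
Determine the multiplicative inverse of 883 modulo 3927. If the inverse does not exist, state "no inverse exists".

Extended Euclidean algorithm:
3927 = 4×883 + 395
883 = 2×395 + 93
395 = 4×93 + 23
93 = 4×23 + 1
23 = 23×1 + 0
gcd = 1, so the inverse exists. Back-substitute:
1 = 93 − 4·23
1 = −4·395 + 17·93
1 = 17·883 − 38·395
1 = −38·3927 + 169·883
So 883·169 ≡ 1 (mod 3927).

169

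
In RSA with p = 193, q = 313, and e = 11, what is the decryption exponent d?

32675

φ(n) = (p−1)(q−1) = 192·312 = 59904.
Need d with 11·d ≡ 1 (mod 59904). Apply the extended Euclidean algorithm:
59904 = 5445×11 + 9
11 = 1×9 + 2
9 = 4×2 + 1
2 = 2×1 + 0
Back-substitute:
1 = 9 − 4·2
1 = −4·11 + 5·9
1 = 5·59904 − 27229·11
So 11·(-27229) ≡ 1 (mod 59904), hence d ≡ -27229 ≡ 32675 (mod 59904).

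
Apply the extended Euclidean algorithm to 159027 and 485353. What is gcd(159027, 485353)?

Repeated division:
485353 = 3·159027 + 8272
159027 = 19·8272 + 1859
8272 = 4·1859 + 836
1859 = 2·836 + 187
836 = 4·187 + 88
187 = 2·88 + 11
88 = 8·11 + 0
gcd(159027, 485353) = 11.
Express as a combination:
11 = 187 − 2·88
11 = −2·836 + 9·187
11 = 9·1859 − 20·836
11 = −20·8272 + 89·1859
11 = 89·159027 − 1711·8272
11 = −1711·485353 + 5222·159027
So 11 = (-1711)·485353 + (5222)·159027.

11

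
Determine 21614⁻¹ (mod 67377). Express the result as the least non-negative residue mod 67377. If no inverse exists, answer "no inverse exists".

16718

Apply the Euclidean algorithm to 67377 and 21614:
67377 = 3·21614 + 2535
21614 = 8·2535 + 1334
2535 = 1·1334 + 1201
1334 = 1·1201 + 133
1201 = 9·133 + 4
133 = 33·4 + 1
4 = 4·1 + 0
gcd = 1, so the inverse exists. Back-substitute:
1 = 133 − 33·4
1 = −33·1201 + 298·133
1 = 298·1334 − 331·1201
1 = −331·2535 + 629·1334
1 = 629·21614 − 5363·2535
1 = −5363·67377 + 16718·21614
So 21614·16718 ≡ 1 (mod 67377).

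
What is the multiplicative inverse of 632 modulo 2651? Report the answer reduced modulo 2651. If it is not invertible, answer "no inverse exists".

Extended Euclidean algorithm:
2651 = 4*632 + 123
632 = 5*123 + 17
123 = 7*17 + 4
17 = 4*4 + 1
4 = 4*1 + 0
The gcd is 1. Working backward:
1 = 17 − 4·4
1 = −4·123 + 29·17
1 = 29·632 − 149·123
1 = −149·2651 + 625·632
So 632·625 ≡ 1 (mod 2651).

625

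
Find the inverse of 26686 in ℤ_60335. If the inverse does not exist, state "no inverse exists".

Euclidean algorithm on 60335, 26686:
60335 = 2*26686 + 6963
26686 = 3*6963 + 5797
6963 = 1*5797 + 1166
5797 = 4*1166 + 1133
1166 = 1*1133 + 33
1133 = 34*33 + 11
33 = 3*11 + 0
The gcd is 11, not 1, hence no inverse exists.

no inverse exists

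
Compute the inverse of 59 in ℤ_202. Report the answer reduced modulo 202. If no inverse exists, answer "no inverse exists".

113

Run Euclid on (202, 59):
202 = 3×59 + 25
59 = 2×25 + 9
25 = 2×9 + 7
9 = 1×7 + 2
7 = 3×2 + 1
2 = 2×1 + 0
The gcd is 1. Working backward:
1 = 7 − 3·2
1 = −3·9 + 4·7
1 = 4·25 − 11·9
1 = −11·59 + 26·25
1 = 26·202 − 89·59
Hence 59⁻¹ ≡ -89 ≡ 113 (mod 202).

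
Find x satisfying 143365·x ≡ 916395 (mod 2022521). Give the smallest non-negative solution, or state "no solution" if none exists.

First find gcd(143365, 2022521):
2022521 = 14×143365 + 15411
143365 = 9×15411 + 4666
15411 = 3×4666 + 1413
4666 = 3×1413 + 427
1413 = 3×427 + 132
427 = 3×132 + 31
132 = 4×31 + 8
31 = 3×8 + 7
8 = 1×7 + 1
7 = 7×1 + 0
gcd = 1, so a unique solution mod 2022521 exists.
Back-substitute for the Bézout coefficients:
1 = 8 − 7
1 = −31 + 4·8
1 = 4·132 − 17·31
1 = −17·427 + 55·132
1 = 55·1413 − 182·427
1 = −182·4666 + 601·1413
1 = 601·15411 − 1985·4666
1 = −1985·143365 + 18466·15411
1 = 18466·2022521 − 260509·143365
So 143365·(-260509) ≡ 1 (mod 2022521), giving 143365⁻¹ ≡ 1762012.
x ≡ 143365⁻¹·916395 ≡ 1762012·916395 ≡ 1143701 (mod 2022521).

1143701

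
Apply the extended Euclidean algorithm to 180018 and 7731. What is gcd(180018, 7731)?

9

Repeated division:
180018 = 23*7731 + 2205
7731 = 3*2205 + 1116
2205 = 1*1116 + 1089
1116 = 1*1089 + 27
1089 = 40*27 + 9
27 = 3*9 + 0
gcd(180018, 7731) = 9.
Working backward:
9 = 1089 − 40·27
9 = −40·1116 + 41·1089
9 = 41·2205 − 81·1116
9 = −81·7731 + 284·2205
9 = 284·180018 − 6613·7731
So 9 = (284)·180018 + (-6613)·7731.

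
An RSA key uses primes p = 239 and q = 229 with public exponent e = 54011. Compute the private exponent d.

12011

φ(n) = (p−1)(q−1) = 238·228 = 54264.
Need d with 54011·d ≡ 1 (mod 54264). Apply the extended Euclidean algorithm:
54264 = 1*54011 + 253
54011 = 213*253 + 122
253 = 2*122 + 9
122 = 13*9 + 5
9 = 1*5 + 4
5 = 1*4 + 1
4 = 4*1 + 0
Back-substitute:
1 = 5 − 4
1 = −9 + 2·5
1 = 2·122 − 27·9
1 = −27·253 + 56·122
1 = 56·54011 − 11955·253
1 = −11955·54264 + 12011·54011
So 54011·12011 ≡ 1 (mod 54264), hence d = 12011.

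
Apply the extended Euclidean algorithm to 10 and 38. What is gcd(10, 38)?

Apply Euclid's algorithm to 38 and 10:
38 = 3·10 + 8
10 = 1·8 + 2
8 = 4·2 + 0
gcd(10, 38) = 2.
Back-substituting:
2 = 10 − 8
2 = −38 + 4·10
So 2 = (-1)·38 + (4)·10.

2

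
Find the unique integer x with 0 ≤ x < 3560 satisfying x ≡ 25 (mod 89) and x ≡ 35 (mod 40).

Write x = 25 + 89·k. Then 89·k ≡ 35 − 25 ≡ 10 (mod 40).
Need 89⁻¹ mod 40. Extended Euclid on (40, 9):
40 = 4·9 + 4
9 = 2·4 + 1
4 = 4·1 + 0
Back-substitute:
1 = 9 − 2·4
1 = −2·40 + 9·9
89⁻¹ ≡ 9 (mod 40), so k ≡ 9·10 ≡ 10 (mod 40).
x = 25 + 89·10 = 915.

915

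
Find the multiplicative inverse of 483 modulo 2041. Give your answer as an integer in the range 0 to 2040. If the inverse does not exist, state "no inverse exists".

Apply the Euclidean algorithm to 2041 and 483:
2041 = 4×483 + 109
483 = 4×109 + 47
109 = 2×47 + 15
47 = 3×15 + 2
15 = 7×2 + 1
2 = 2×1 + 0
The gcd is 1. Working backward:
1 = 15 − 7·2
1 = −7·47 + 22·15
1 = 22·109 − 51·47
1 = −51·483 + 226·109
1 = 226·2041 − 955·483
Hence 483⁻¹ ≡ -955 ≡ 1086 (mod 2041).

1086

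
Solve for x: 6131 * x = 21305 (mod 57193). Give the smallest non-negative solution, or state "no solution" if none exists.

24696

First find gcd(6131, 57193):
57193 = 9·6131 + 2014
6131 = 3·2014 + 89
2014 = 22·89 + 56
89 = 1·56 + 33
56 = 1·33 + 23
33 = 1·23 + 10
23 = 2·10 + 3
10 = 3·3 + 1
3 = 3·1 + 0
gcd = 1, so a unique solution mod 57193 exists.
Back-substitute for the Bézout coefficients:
1 = 10 − 3·3
1 = −3·23 + 7·10
1 = 7·33 − 10·23
1 = −10·56 + 17·33
1 = 17·89 − 27·56
1 = −27·2014 + 611·89
1 = 611·6131 − 1860·2014
1 = −1860·57193 + 17351·6131
So 6131·(17351) ≡ 1 (mod 57193), giving 6131⁻¹ ≡ 17351.
x ≡ 6131⁻¹·21305 ≡ 17351·21305 ≡ 24696 (mod 57193).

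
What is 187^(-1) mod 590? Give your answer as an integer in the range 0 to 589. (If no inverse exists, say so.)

183

Apply the Euclidean algorithm to 590 and 187:
590 = 3·187 + 29
187 = 6·29 + 13
29 = 2·13 + 3
13 = 4·3 + 1
3 = 3·1 + 0
gcd = 1, so the inverse exists. Back-substitute:
1 = 13 − 4·3
1 = −4·29 + 9·13
1 = 9·187 − 58·29
1 = −58·590 + 183·187
So 187·183 ≡ 1 (mod 590).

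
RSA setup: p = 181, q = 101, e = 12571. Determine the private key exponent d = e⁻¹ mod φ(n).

15331

φ(n) = (p−1)(q−1) = 180·100 = 18000.
Need d with 12571·d ≡ 1 (mod 18000). Apply the extended Euclidean algorithm:
18000 = 1×12571 + 5429
12571 = 2×5429 + 1713
5429 = 3×1713 + 290
1713 = 5×290 + 263
290 = 1×263 + 27
263 = 9×27 + 20
27 = 1×20 + 7
20 = 2×7 + 6
7 = 1×6 + 1
6 = 6×1 + 0
Back-substitute:
1 = 7 − 6
1 = −20 + 3·7
1 = 3·27 − 4·20
1 = −4·263 + 39·27
1 = 39·290 − 43·263
1 = −43·1713 + 254·290
1 = 254·5429 − 805·1713
1 = −805·12571 + 1864·5429
1 = 1864·18000 − 2669·12571
So 12571·(-2669) ≡ 1 (mod 18000), hence d ≡ -2669 ≡ 15331 (mod 18000).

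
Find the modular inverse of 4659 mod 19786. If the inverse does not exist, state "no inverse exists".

Apply the Euclidean algorithm to 19786 and 4659:
19786 = 4*4659 + 1150
4659 = 4*1150 + 59
1150 = 19*59 + 29
59 = 2*29 + 1
29 = 29*1 + 0
The gcd is 1. Working backward:
1 = 59 − 2·29
1 = −2·1150 + 39·59
1 = 39·4659 − 158·1150
1 = −158·19786 + 671·4659
So 4659·671 ≡ 1 (mod 19786).

671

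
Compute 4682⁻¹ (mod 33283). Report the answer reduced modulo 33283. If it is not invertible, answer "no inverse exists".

Apply the Euclidean algorithm to 33283 and 4682:
33283 = 7*4682 + 509
4682 = 9*509 + 101
509 = 5*101 + 4
101 = 25*4 + 1
4 = 4*1 + 0
Since gcd(4682, 33283) = 1, back-substitute to write 1 as a combination:
1 = 101 − 25·4
1 = −25·509 + 126·101
1 = 126·4682 − 1159·509
1 = −1159·33283 + 8239·4682
So 4682·8239 ≡ 1 (mod 33283).

8239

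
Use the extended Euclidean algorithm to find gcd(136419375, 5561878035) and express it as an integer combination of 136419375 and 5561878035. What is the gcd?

Euclidean algorithm:
5561878035 = 40×136419375 + 105103035
136419375 = 1×105103035 + 31316340
105103035 = 3×31316340 + 11154015
31316340 = 2×11154015 + 9008310
11154015 = 1×9008310 + 2145705
9008310 = 4×2145705 + 425490
2145705 = 5×425490 + 18255
425490 = 23×18255 + 5625
18255 = 3×5625 + 1380
5625 = 4×1380 + 105
1380 = 13×105 + 15
105 = 7×15 + 0
gcd(136419375, 5561878035) = 15.
Back-substituting:
15 = 1380 − 13·105
15 = −13·5625 + 53·1380
15 = 53·18255 − 172·5625
15 = −172·425490 + 4009·18255
15 = 4009·2145705 − 20217·425490
15 = −20217·9008310 + 84877·2145705
15 = 84877·11154015 − 105094·9008310
15 = −105094·31316340 + 295065·11154015
15 = 295065·105103035 − 990289·31316340
15 = −990289·136419375 + 1285354·105103035
15 = 1285354·5561878035 − 52404449·136419375
So 15 = (1285354)·5561878035 + (-52404449)·136419375.

15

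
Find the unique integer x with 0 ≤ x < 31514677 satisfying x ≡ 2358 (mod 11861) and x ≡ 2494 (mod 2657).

Write x = 2358 + 11861·k. Then 11861·k ≡ 2494 − 2358 ≡ 136 (mod 2657).
Need 11861⁻¹ mod 2657. Extended Euclid on (2657, 1233):
2657 = 2·1233 + 191
1233 = 6·191 + 87
191 = 2·87 + 17
87 = 5·17 + 2
17 = 8·2 + 1
2 = 2·1 + 0
Back-substitute:
1 = 17 − 8·2
1 = −8·87 + 41·17
1 = 41·191 − 90·87
1 = −90·1233 + 581·191
1 = 581·2657 − 1252·1233
11861⁻¹ ≡ 1405 (mod 2657), so k ≡ 1405·136 ≡ 2433 (mod 2657).
x = 2358 + 11861·2433 = 28860171.

28860171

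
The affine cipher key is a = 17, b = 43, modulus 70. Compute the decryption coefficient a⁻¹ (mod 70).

Apply the Euclidean algorithm to 70 and 17:
70 = 4·17 + 2
17 = 8·2 + 1
2 = 2·1 + 0
Since gcd(17, 70) = 1, back-substitute to write 1 as a combination:
1 = 17 − 8·2
1 = −8·70 + 33·17
So 17·33 ≡ 1 (mod 70).

33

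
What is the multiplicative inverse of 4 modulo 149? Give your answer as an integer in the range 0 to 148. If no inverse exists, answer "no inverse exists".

112

Apply the Euclidean algorithm to 149 and 4:
149 = 37·4 + 1
4 = 4·1 + 0
gcd = 1, so the inverse exists. Back-substitute:
1 = 149 − 37·4
So 4·(-37) ≡ 1 (mod 149), and -37 ≡ 112 (mod 149).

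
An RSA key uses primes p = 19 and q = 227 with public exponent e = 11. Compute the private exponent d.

2219

φ(n) = (p−1)(q−1) = 18·226 = 4068.
Need d with 11·d ≡ 1 (mod 4068). Apply the extended Euclidean algorithm:
4068 = 369*11 + 9
11 = 1*9 + 2
9 = 4*2 + 1
2 = 2*1 + 0
Back-substitute:
1 = 9 − 4·2
1 = −4·11 + 5·9
1 = 5·4068 − 1849·11
So 11·(-1849) ≡ 1 (mod 4068), hence d ≡ -1849 ≡ 2219 (mod 4068).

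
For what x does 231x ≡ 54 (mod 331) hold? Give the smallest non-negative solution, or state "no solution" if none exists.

First find gcd(231, 331):
331 = 1·231 + 100
231 = 2·100 + 31
100 = 3·31 + 7
31 = 4·7 + 3
7 = 2·3 + 1
3 = 3·1 + 0
gcd = 1, so a unique solution mod 331 exists.
Back-substitute for the Bézout coefficients:
1 = 7 − 2·3
1 = −2·31 + 9·7
1 = 9·100 − 29·31
1 = −29·231 + 67·100
1 = 67·331 − 96·231
So 231·(-96) ≡ 1 (mod 331), giving 231⁻¹ ≡ 235.
x ≡ 231⁻¹·54 ≡ 235·54 ≡ 112 (mod 331).

112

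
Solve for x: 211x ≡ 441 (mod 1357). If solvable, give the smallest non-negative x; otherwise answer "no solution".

First find gcd(211, 1357):
1357 = 6*211 + 91
211 = 2*91 + 29
91 = 3*29 + 4
29 = 7*4 + 1
4 = 4*1 + 0
gcd = 1, so a unique solution mod 1357 exists.
Back-substitute for the Bézout coefficients:
1 = 29 − 7·4
1 = −7·91 + 22·29
1 = 22·211 − 51·91
1 = −51·1357 + 328·211
So 211·(328) ≡ 1 (mod 1357), giving 211⁻¹ ≡ 328.
x ≡ 211⁻¹·441 ≡ 328·441 ≡ 806 (mod 1357).

806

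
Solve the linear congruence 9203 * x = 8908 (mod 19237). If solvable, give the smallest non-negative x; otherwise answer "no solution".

First find gcd(9203, 19237):
19237 = 2×9203 + 831
9203 = 11×831 + 62
831 = 13×62 + 25
62 = 2×25 + 12
25 = 2×12 + 1
12 = 12×1 + 0
gcd = 1, so a unique solution mod 19237 exists.
Back-substitute for the Bézout coefficients:
1 = 25 − 2·12
1 = −2·62 + 5·25
1 = 5·831 − 67·62
1 = −67·9203 + 742·831
1 = 742·19237 − 1551·9203
So 9203·(-1551) ≡ 1 (mod 19237), giving 9203⁻¹ ≡ 17686.
x ≡ 9203⁻¹·8908 ≡ 17686·8908 ≡ 15095 (mod 19237).

15095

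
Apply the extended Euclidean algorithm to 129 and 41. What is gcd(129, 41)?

Apply Euclid's algorithm to 129 and 41:
129 = 3×41 + 6
41 = 6×6 + 5
6 = 1×5 + 1
5 = 5×1 + 0
gcd(129, 41) = 1.
Working backward:
1 = 6 − 5
1 = −41 + 7·6
1 = 7·129 − 22·41
So 1 = (7)·129 + (-22)·41.

1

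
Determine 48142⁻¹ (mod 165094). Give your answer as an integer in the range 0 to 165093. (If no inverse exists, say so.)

no inverse exists

Euclidean algorithm on 165094, 48142:
165094 = 3·48142 + 20668
48142 = 2·20668 + 6806
20668 = 3·6806 + 250
6806 = 27·250 + 56
250 = 4·56 + 26
56 = 2·26 + 4
26 = 6·4 + 2
4 = 2·2 + 0
gcd(48142, 165094) = 2 ≠ 1, so 48142 has no multiplicative inverse modulo 165094.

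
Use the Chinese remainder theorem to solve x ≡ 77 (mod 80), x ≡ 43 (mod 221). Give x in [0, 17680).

16397

Write x = 77 + 80·k. Then 80·k ≡ 43 − 77 ≡ 187 (mod 221).
Need 80⁻¹ mod 221. Extended Euclid on (221, 80):
221 = 2*80 + 61
80 = 1*61 + 19
61 = 3*19 + 4
19 = 4*4 + 3
4 = 1*3 + 1
3 = 3*1 + 0
Back-substitute:
1 = 4 − 3
1 = −19 + 5·4
1 = 5·61 − 16·19
1 = −16·80 + 21·61
1 = 21·221 − 58·80
80⁻¹ ≡ 163 (mod 221), so k ≡ 163·187 ≡ 204 (mod 221).
x = 77 + 80·204 = 16397.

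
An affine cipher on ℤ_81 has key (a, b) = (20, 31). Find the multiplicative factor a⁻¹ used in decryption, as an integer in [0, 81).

77

Extended Euclidean algorithm:
81 = 4*20 + 1
20 = 20*1 + 0
gcd = 1, so the inverse exists. Back-substitute:
1 = 81 − 4·20
Thus 20·(-4) ≡ 1 (mod 81); reducing, -4 mod 81 = 77.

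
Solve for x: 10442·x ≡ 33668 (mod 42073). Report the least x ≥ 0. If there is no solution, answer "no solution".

5628

First find gcd(10442, 42073):
42073 = 4×10442 + 305
10442 = 34×305 + 72
305 = 4×72 + 17
72 = 4×17 + 4
17 = 4×4 + 1
4 = 4×1 + 0
gcd = 1, so a unique solution mod 42073 exists.
Back-substitute for the Bézout coefficients:
1 = 17 − 4·4
1 = −4·72 + 17·17
1 = 17·305 − 72·72
1 = −72·10442 + 2465·305
1 = 2465·42073 − 9932·10442
So 10442·(-9932) ≡ 1 (mod 42073), giving 10442⁻¹ ≡ 32141.
x ≡ 10442⁻¹·33668 ≡ 32141·33668 ≡ 5628 (mod 42073).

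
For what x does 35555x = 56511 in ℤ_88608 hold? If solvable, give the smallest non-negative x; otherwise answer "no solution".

First find gcd(35555, 88608):
88608 = 2·35555 + 17498
35555 = 2·17498 + 559
17498 = 31·559 + 169
559 = 3·169 + 52
169 = 3·52 + 13
52 = 4·13 + 0
gcd = 13 and 13 | 56511, so solutions exist. Divide through by 13: 2735x ≡ 4347 (mod 6816).
Now find 2735⁻¹ mod 6816:
6816 = 2·2735 + 1346
2735 = 2·1346 + 43
1346 = 31·43 + 13
43 = 3·13 + 4
13 = 3·4 + 1
4 = 4·1 + 0
Back-substitute:
1 = 13 − 3·4
1 = −3·43 + 10·13
1 = 10·1346 − 313·43
1 = −313·2735 + 636·1346
1 = 636·6816 − 1585·2735
So 2735·(-1585) ≡ 1 (mod 6816), i.e. 2735⁻¹ ≡ 5231.
Then x ≡ 5231·4347 ≡ 981 (mod 6816); the smallest non-negative solution is x = 981.

981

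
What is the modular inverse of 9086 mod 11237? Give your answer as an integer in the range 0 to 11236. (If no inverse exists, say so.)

Extended Euclidean algorithm:
11237 = 1*9086 + 2151
9086 = 4*2151 + 482
2151 = 4*482 + 223
482 = 2*223 + 36
223 = 6*36 + 7
36 = 5*7 + 1
7 = 7*1 + 0
gcd = 1, so the inverse exists. Back-substitute:
1 = 36 − 5·7
1 = −5·223 + 31·36
1 = 31·482 − 67·223
1 = −67·2151 + 299·482
1 = 299·9086 − 1263·2151
1 = −1263·11237 + 1562·9086
So 9086·1562 ≡ 1 (mod 11237).

1562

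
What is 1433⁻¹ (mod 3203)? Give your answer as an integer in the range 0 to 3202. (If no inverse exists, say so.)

2148

Extended Euclidean algorithm:
3203 = 2*1433 + 337
1433 = 4*337 + 85
337 = 3*85 + 82
85 = 1*82 + 3
82 = 27*3 + 1
3 = 3*1 + 0
Since gcd(1433, 3203) = 1, back-substitute to write 1 as a combination:
1 = 82 − 27·3
1 = −27·85 + 28·82
1 = 28·337 − 111·85
1 = −111·1433 + 472·337
1 = 472·3203 − 1055·1433
Hence 1433⁻¹ ≡ -1055 ≡ 2148 (mod 3203).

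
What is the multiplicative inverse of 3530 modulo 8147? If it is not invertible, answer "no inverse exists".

6663

gcd(8147, 3530) by repeated division:
8147 = 2×3530 + 1087
3530 = 3×1087 + 269
1087 = 4×269 + 11
269 = 24×11 + 5
11 = 2×5 + 1
5 = 5×1 + 0
The gcd is 1. Working backward:
1 = 11 − 2·5
1 = −2·269 + 49·11
1 = 49·1087 − 198·269
1 = −198·3530 + 643·1087
1 = 643·8147 − 1484·3530
Hence 3530⁻¹ ≡ -1484 ≡ 6663 (mod 8147).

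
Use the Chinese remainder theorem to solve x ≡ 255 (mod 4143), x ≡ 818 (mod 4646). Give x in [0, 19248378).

Write x = 255 + 4143·k. Then 4143·k ≡ 818 − 255 ≡ 563 (mod 4646).
Need 4143⁻¹ mod 4646. Extended Euclid on (4646, 4143):
4646 = 1·4143 + 503
4143 = 8·503 + 119
503 = 4·119 + 27
119 = 4·27 + 11
27 = 2·11 + 5
11 = 2·5 + 1
5 = 5·1 + 0
Back-substitute:
1 = 11 − 2·5
1 = −2·27 + 5·11
1 = 5·119 − 22·27
1 = −22·503 + 93·119
1 = 93·4143 − 766·503
1 = −766·4646 + 859·4143
4143⁻¹ ≡ 859 (mod 4646), so k ≡ 859·563 ≡ 433 (mod 4646).
x = 255 + 4143·433 = 1794174.

1794174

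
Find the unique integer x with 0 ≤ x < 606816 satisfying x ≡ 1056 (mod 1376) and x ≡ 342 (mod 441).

463392

Write x = 1056 + 1376·k. Then 1376·k ≡ 342 − 1056 ≡ 168 (mod 441).
Need 1376⁻¹ mod 441. Extended Euclid on (441, 53):
441 = 8·53 + 17
53 = 3·17 + 2
17 = 8·2 + 1
2 = 2·1 + 0
Back-substitute:
1 = 17 − 8·2
1 = −8·53 + 25·17
1 = 25·441 − 208·53
1376⁻¹ ≡ 233 (mod 441), so k ≡ 233·168 ≡ 336 (mod 441).
x = 1056 + 1376·336 = 463392.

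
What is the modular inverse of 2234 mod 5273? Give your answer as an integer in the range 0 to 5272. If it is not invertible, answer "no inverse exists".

Apply the Euclidean algorithm to 5273 and 2234:
5273 = 2·2234 + 805
2234 = 2·805 + 624
805 = 1·624 + 181
624 = 3·181 + 81
181 = 2·81 + 19
81 = 4·19 + 5
19 = 3·5 + 4
5 = 1·4 + 1
4 = 4·1 + 0
The gcd is 1. Working backward:
1 = 5 − 4
1 = −19 + 4·5
1 = 4·81 − 17·19
1 = −17·181 + 38·81
1 = 38·624 − 131·181
1 = −131·805 + 169·624
1 = 169·2234 − 469·805
1 = −469·5273 + 1107·2234
So 2234·1107 ≡ 1 (mod 5273).

1107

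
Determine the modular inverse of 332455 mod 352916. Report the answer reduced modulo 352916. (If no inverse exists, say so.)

265295

gcd(352916, 332455) by repeated division:
352916 = 1×332455 + 20461
332455 = 16×20461 + 5079
20461 = 4×5079 + 145
5079 = 35×145 + 4
145 = 36×4 + 1
4 = 4×1 + 0
Since gcd(332455, 352916) = 1, back-substitute to write 1 as a combination:
1 = 145 − 36·4
1 = −36·5079 + 1261·145
1 = 1261·20461 − 5080·5079
1 = −5080·332455 + 82541·20461
1 = 82541·352916 − 87621·332455
Thus 332455·(-87621) ≡ 1 (mod 352916); reducing, -87621 mod 352916 = 265295.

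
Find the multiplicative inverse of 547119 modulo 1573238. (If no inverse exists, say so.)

Apply the Euclidean algorithm to 1573238 and 547119:
1573238 = 2×547119 + 479000
547119 = 1×479000 + 68119
479000 = 7×68119 + 2167
68119 = 31×2167 + 942
2167 = 2×942 + 283
942 = 3×283 + 93
283 = 3×93 + 4
93 = 23×4 + 1
4 = 4×1 + 0
The gcd is 1. Working backward:
1 = 93 − 23·4
1 = −23·283 + 70·93
1 = 70·942 − 233·283
1 = −233·2167 + 536·942
1 = 536·68119 − 16849·2167
1 = −16849·479000 + 118479·68119
1 = 118479·547119 − 135328·479000
1 = −135328·1573238 + 389135·547119
So 547119·389135 ≡ 1 (mod 1573238).

389135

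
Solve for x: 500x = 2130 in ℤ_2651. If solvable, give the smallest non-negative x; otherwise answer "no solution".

First find gcd(500, 2651):
2651 = 5*500 + 151
500 = 3*151 + 47
151 = 3*47 + 10
47 = 4*10 + 7
10 = 1*7 + 3
7 = 2*3 + 1
3 = 3*1 + 0
gcd = 1, so a unique solution mod 2651 exists.
Back-substitute for the Bézout coefficients:
1 = 7 − 2·3
1 = −2·10 + 3·7
1 = 3·47 − 14·10
1 = −14·151 + 45·47
1 = 45·500 − 149·151
1 = −149·2651 + 790·500
So 500·(790) ≡ 1 (mod 2651), giving 500⁻¹ ≡ 790.
x ≡ 500⁻¹·2130 ≡ 790·2130 ≡ 1966 (mod 2651).

1966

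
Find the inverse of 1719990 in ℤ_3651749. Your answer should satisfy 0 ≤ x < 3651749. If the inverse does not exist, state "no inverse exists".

1573172

Extended Euclidean algorithm:
3651749 = 2·1719990 + 211769
1719990 = 8·211769 + 25838
211769 = 8·25838 + 5065
25838 = 5·5065 + 513
5065 = 9·513 + 448
513 = 1·448 + 65
448 = 6·65 + 58
65 = 1·58 + 7
58 = 8·7 + 2
7 = 3·2 + 1
2 = 2·1 + 0
Since gcd(1719990, 3651749) = 1, back-substitute to write 1 as a combination:
1 = 7 − 3·2
1 = −3·58 + 25·7
1 = 25·65 − 28·58
1 = −28·448 + 193·65
1 = 193·513 − 221·448
1 = −221·5065 + 2182·513
1 = 2182·25838 − 11131·5065
1 = −11131·211769 + 91230·25838
1 = 91230·1719990 − 740971·211769
1 = −740971·3651749 + 1573172·1719990
So 1719990·1573172 ≡ 1 (mod 3651749).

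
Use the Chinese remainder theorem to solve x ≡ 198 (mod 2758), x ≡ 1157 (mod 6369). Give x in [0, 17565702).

4771538

Write x = 198 + 2758·k. Then 2758·k ≡ 1157 − 198 ≡ 959 (mod 6369).
Need 2758⁻¹ mod 6369. Extended Euclid on (6369, 2758):
6369 = 2·2758 + 853
2758 = 3·853 + 199
853 = 4·199 + 57
199 = 3·57 + 28
57 = 2·28 + 1
28 = 28·1 + 0
Back-substitute:
1 = 57 − 2·28
1 = −2·199 + 7·57
1 = 7·853 − 30·199
1 = −30·2758 + 97·853
1 = 97·6369 − 224·2758
2758⁻¹ ≡ 6145 (mod 6369), so k ≡ 6145·959 ≡ 1730 (mod 6369).
x = 198 + 2758·1730 = 4771538.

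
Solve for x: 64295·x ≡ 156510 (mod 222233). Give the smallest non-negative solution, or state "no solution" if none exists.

gcd(64295, 222233):
222233 = 3×64295 + 29348
64295 = 2×29348 + 5599
29348 = 5×5599 + 1353
5599 = 4×1353 + 187
1353 = 7×187 + 44
187 = 4×44 + 11
44 = 4×11 + 0
gcd = 11, but 11 ∤ 156510, so the congruence has no solution.

no solution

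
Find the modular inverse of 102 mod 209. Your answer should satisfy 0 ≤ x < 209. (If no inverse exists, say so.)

Apply the Euclidean algorithm to 209 and 102:
209 = 2*102 + 5
102 = 20*5 + 2
5 = 2*2 + 1
2 = 2*1 + 0
The gcd is 1. Working backward:
1 = 5 − 2·2
1 = −2·102 + 41·5
1 = 41·209 − 84·102
Thus 102·(-84) ≡ 1 (mod 209); reducing, -84 mod 209 = 125.

125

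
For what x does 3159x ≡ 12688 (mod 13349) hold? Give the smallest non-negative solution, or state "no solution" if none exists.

3355

First find gcd(3159, 13349):
13349 = 4·3159 + 713
3159 = 4·713 + 307
713 = 2·307 + 99
307 = 3·99 + 10
99 = 9·10 + 9
10 = 1·9 + 1
9 = 9·1 + 0
gcd = 1, so a unique solution mod 13349 exists.
Back-substitute for the Bézout coefficients:
1 = 10 − 9
1 = −99 + 10·10
1 = 10·307 − 31·99
1 = −31·713 + 72·307
1 = 72·3159 − 319·713
1 = −319·13349 + 1348·3159
So 3159·(1348) ≡ 1 (mod 13349), giving 3159⁻¹ ≡ 1348.
x ≡ 3159⁻¹·12688 ≡ 1348·12688 ≡ 3355 (mod 13349).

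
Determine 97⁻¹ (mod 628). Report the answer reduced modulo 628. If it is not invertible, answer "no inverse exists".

505

Extended Euclidean algorithm:
628 = 6·97 + 46
97 = 2·46 + 5
46 = 9·5 + 1
5 = 5·1 + 0
Since gcd(97, 628) = 1, back-substitute to write 1 as a combination:
1 = 46 − 9·5
1 = −9·97 + 19·46
1 = 19·628 − 123·97
Hence 97⁻¹ ≡ -123 ≡ 505 (mod 628).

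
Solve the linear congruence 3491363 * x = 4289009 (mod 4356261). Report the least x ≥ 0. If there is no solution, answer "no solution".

839815

First find gcd(3491363, 4356261):
4356261 = 1×3491363 + 864898
3491363 = 4×864898 + 31771
864898 = 27×31771 + 7081
31771 = 4×7081 + 3447
7081 = 2×3447 + 187
3447 = 18×187 + 81
187 = 2×81 + 25
81 = 3×25 + 6
25 = 4×6 + 1
6 = 6×1 + 0
gcd = 1, so a unique solution mod 4356261 exists.
Back-substitute for the Bézout coefficients:
1 = 25 − 4·6
1 = −4·81 + 13·25
1 = 13·187 − 30·81
1 = −30·3447 + 553·187
1 = 553·7081 − 1136·3447
1 = −1136·31771 + 5097·7081
1 = 5097·864898 − 138755·31771
1 = −138755·3491363 + 560117·864898
1 = 560117·4356261 − 698872·3491363
So 3491363·(-698872) ≡ 1 (mod 4356261), giving 3491363⁻¹ ≡ 3657389.
x ≡ 3491363⁻¹·4289009 ≡ 3657389·4289009 ≡ 839815 (mod 4356261).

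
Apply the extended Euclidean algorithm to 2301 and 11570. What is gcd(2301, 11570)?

13

Euclidean algorithm:
11570 = 5·2301 + 65
2301 = 35·65 + 26
65 = 2·26 + 13
26 = 2·13 + 0
gcd(2301, 11570) = 13.
Working backward:
13 = 65 − 2·26
13 = −2·2301 + 71·65
13 = 71·11570 − 357·2301
So 13 = (71)·11570 + (-357)·2301.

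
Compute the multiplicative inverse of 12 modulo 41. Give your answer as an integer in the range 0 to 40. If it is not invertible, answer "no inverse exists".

24

gcd(41, 12) by repeated division:
41 = 3×12 + 5
12 = 2×5 + 2
5 = 2×2 + 1
2 = 2×1 + 0
The gcd is 1. Working backward:
1 = 5 − 2·2
1 = −2·12 + 5·5
1 = 5·41 − 17·12
Hence 12⁻¹ ≡ -17 ≡ 24 (mod 41).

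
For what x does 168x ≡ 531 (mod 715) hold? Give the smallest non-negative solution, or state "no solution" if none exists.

First find gcd(168, 715):
715 = 4×168 + 43
168 = 3×43 + 39
43 = 1×39 + 4
39 = 9×4 + 3
4 = 1×3 + 1
3 = 3×1 + 0
gcd = 1, so a unique solution mod 715 exists.
Back-substitute for the Bézout coefficients:
1 = 4 − 3
1 = −39 + 10·4
1 = 10·43 − 11·39
1 = −11·168 + 43·43
1 = 43·715 − 183·168
So 168·(-183) ≡ 1 (mod 715), giving 168⁻¹ ≡ 532.
x ≡ 168⁻¹·531 ≡ 532·531 ≡ 67 (mod 715).

67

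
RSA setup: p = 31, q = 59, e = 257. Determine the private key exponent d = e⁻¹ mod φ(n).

φ(n) = (p−1)(q−1) = 30·58 = 1740.
Need d with 257·d ≡ 1 (mod 1740). Apply the extended Euclidean algorithm:
1740 = 6·257 + 198
257 = 1·198 + 59
198 = 3·59 + 21
59 = 2·21 + 17
21 = 1·17 + 4
17 = 4·4 + 1
4 = 4·1 + 0
Back-substitute:
1 = 17 − 4·4
1 = −4·21 + 5·17
1 = 5·59 − 14·21
1 = −14·198 + 47·59
1 = 47·257 − 61·198
1 = −61·1740 + 413·257
So 257·413 ≡ 1 (mod 1740), hence d = 413.

413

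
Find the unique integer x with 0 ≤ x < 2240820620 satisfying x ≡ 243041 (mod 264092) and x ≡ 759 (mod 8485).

2042730569

Write x = 243041 + 264092·k. Then 264092·k ≡ 759 − 243041 ≡ 3783 (mod 8485).
Need 264092⁻¹ mod 8485. Extended Euclid on (8485, 1057):
8485 = 8×1057 + 29
1057 = 36×29 + 13
29 = 2×13 + 3
13 = 4×3 + 1
3 = 3×1 + 0
Back-substitute:
1 = 13 − 4·3
1 = −4·29 + 9·13
1 = 9·1057 − 328·29
1 = −328·8485 + 2633·1057
264092⁻¹ ≡ 2633 (mod 8485), so k ≡ 2633·3783 ≡ 7734 (mod 8485).
x = 243041 + 264092·7734 = 2042730569.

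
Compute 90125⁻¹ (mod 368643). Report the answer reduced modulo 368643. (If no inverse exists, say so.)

91493

gcd(368643, 90125) by repeated division:
368643 = 4*90125 + 8143
90125 = 11*8143 + 552
8143 = 14*552 + 415
552 = 1*415 + 137
415 = 3*137 + 4
137 = 34*4 + 1
4 = 4*1 + 0
The gcd is 1. Working backward:
1 = 137 − 34·4
1 = −34·415 + 103·137
1 = 103·552 − 137·415
1 = −137·8143 + 2021·552
1 = 2021·90125 − 22368·8143
1 = −22368·368643 + 91493·90125
So 90125·91493 ≡ 1 (mod 368643).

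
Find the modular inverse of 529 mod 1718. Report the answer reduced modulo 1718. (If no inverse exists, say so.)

Run Euclid on (1718, 529):
1718 = 3·529 + 131
529 = 4·131 + 5
131 = 26·5 + 1
5 = 5·1 + 0
gcd = 1, so the inverse exists. Back-substitute:
1 = 131 − 26·5
1 = −26·529 + 105·131
1 = 105·1718 − 341·529
Thus 529·(-341) ≡ 1 (mod 1718); reducing, -341 mod 1718 = 1377.

1377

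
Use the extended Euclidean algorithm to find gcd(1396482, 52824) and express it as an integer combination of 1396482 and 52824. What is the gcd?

Apply Euclid's algorithm to 1396482 and 52824:
1396482 = 26×52824 + 23058
52824 = 2×23058 + 6708
23058 = 3×6708 + 2934
6708 = 2×2934 + 840
2934 = 3×840 + 414
840 = 2×414 + 12
414 = 34×12 + 6
12 = 2×6 + 0
gcd(1396482, 52824) = 6.
Back-substituting:
6 = 414 − 34·12
6 = −34·840 + 69·414
6 = 69·2934 − 241·840
6 = −241·6708 + 551·2934
6 = 551·23058 − 1894·6708
6 = −1894·52824 + 4339·23058
6 = 4339·1396482 − 114708·52824
So 6 = (4339)·1396482 + (-114708)·52824.

6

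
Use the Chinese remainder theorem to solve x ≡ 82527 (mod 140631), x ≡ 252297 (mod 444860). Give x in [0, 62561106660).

Write x = 82527 + 140631·k. Then 140631·k ≡ 252297 − 82527 ≡ 169770 (mod 444860).
Need 140631⁻¹ mod 444860. Extended Euclid on (444860, 140631):
444860 = 3*140631 + 22967
140631 = 6*22967 + 2829
22967 = 8*2829 + 335
2829 = 8*335 + 149
335 = 2*149 + 37
149 = 4*37 + 1
37 = 37*1 + 0
Back-substitute:
1 = 149 − 4·37
1 = −4·335 + 9·149
1 = 9·2829 − 76·335
1 = −76·22967 + 617·2829
1 = 617·140631 − 3778·22967
1 = −3778·444860 + 11951·140631
140631⁻¹ ≡ 11951 (mod 444860), so k ≡ 11951·169770 ≡ 359670 (mod 444860).
x = 82527 + 140631·359670 = 50580834297.

50580834297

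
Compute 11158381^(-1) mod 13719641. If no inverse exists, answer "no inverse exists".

no inverse exists

Euclidean algorithm on 13719641, 11158381:
13719641 = 1×11158381 + 2561260
11158381 = 4×2561260 + 913341
2561260 = 2×913341 + 734578
913341 = 1×734578 + 178763
734578 = 4×178763 + 19526
178763 = 9×19526 + 3029
19526 = 6×3029 + 1352
3029 = 2×1352 + 325
1352 = 4×325 + 52
325 = 6×52 + 13
52 = 4×13 + 0
The gcd is 13, not 1, hence no inverse exists.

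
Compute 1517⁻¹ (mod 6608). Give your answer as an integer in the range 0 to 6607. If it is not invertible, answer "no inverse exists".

2117

Apply the Euclidean algorithm to 6608 and 1517:
6608 = 4×1517 + 540
1517 = 2×540 + 437
540 = 1×437 + 103
437 = 4×103 + 25
103 = 4×25 + 3
25 = 8×3 + 1
3 = 3×1 + 0
Since gcd(1517, 6608) = 1, back-substitute to write 1 as a combination:
1 = 25 − 8·3
1 = −8·103 + 33·25
1 = 33·437 − 140·103
1 = −140·540 + 173·437
1 = 173·1517 − 486·540
1 = −486·6608 + 2117·1517
So 1517·2117 ≡ 1 (mod 6608).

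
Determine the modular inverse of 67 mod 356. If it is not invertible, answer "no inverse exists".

Run Euclid on (356, 67):
356 = 5·67 + 21
67 = 3·21 + 4
21 = 5·4 + 1
4 = 4·1 + 0
The gcd is 1. Working backward:
1 = 21 − 5·4
1 = −5·67 + 16·21
1 = 16·356 − 85·67
Hence 67⁻¹ ≡ -85 ≡ 271 (mod 356).

271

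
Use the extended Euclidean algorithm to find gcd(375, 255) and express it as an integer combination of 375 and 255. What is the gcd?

Euclidean algorithm:
375 = 1*255 + 120
255 = 2*120 + 15
120 = 8*15 + 0
gcd(375, 255) = 15.
Back-substituting:
15 = 255 − 2·120
15 = −2·375 + 3·255
So 15 = (-2)·375 + (3)·255.

15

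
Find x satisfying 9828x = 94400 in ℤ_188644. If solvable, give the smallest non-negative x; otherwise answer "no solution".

6363

First find gcd(9828, 188644):
188644 = 19·9828 + 1912
9828 = 5·1912 + 268
1912 = 7·268 + 36
268 = 7·36 + 16
36 = 2·16 + 4
16 = 4·4 + 0
gcd = 4 and 4 | 94400, so solutions exist. Divide through by 4: 2457x ≡ 23600 (mod 47161).
Now find 2457⁻¹ mod 47161:
47161 = 19×2457 + 478
2457 = 5×478 + 67
478 = 7×67 + 9
67 = 7×9 + 4
9 = 2×4 + 1
4 = 4×1 + 0
Back-substitute:
1 = 9 − 2·4
1 = −2·67 + 15·9
1 = 15·478 − 107·67
1 = −107·2457 + 550·478
1 = 550·47161 − 10557·2457
So 2457·(-10557) ≡ 1 (mod 47161), i.e. 2457⁻¹ ≡ 36604.
Then x ≡ 36604·23600 ≡ 6363 (mod 47161); the smallest non-negative solution is x = 6363.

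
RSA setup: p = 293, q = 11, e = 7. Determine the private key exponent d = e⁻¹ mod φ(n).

φ(n) = (p−1)(q−1) = 292·10 = 2920.
Need d with 7·d ≡ 1 (mod 2920). Apply the extended Euclidean algorithm:
2920 = 417×7 + 1
7 = 7×1 + 0
Back-substitute:
1 = 2920 − 417·7
So 7·(-417) ≡ 1 (mod 2920), hence d ≡ -417 ≡ 2503 (mod 2920).

2503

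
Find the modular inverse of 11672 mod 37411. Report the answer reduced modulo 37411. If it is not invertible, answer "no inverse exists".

Extended Euclidean algorithm:
37411 = 3×11672 + 2395
11672 = 4×2395 + 2092
2395 = 1×2092 + 303
2092 = 6×303 + 274
303 = 1×274 + 29
274 = 9×29 + 13
29 = 2×13 + 3
13 = 4×3 + 1
3 = 3×1 + 0
The gcd is 1. Working backward:
1 = 13 − 4·3
1 = −4·29 + 9·13
1 = 9·274 − 85·29
1 = −85·303 + 94·274
1 = 94·2092 − 649·303
1 = −649·2395 + 743·2092
1 = 743·11672 − 3621·2395
1 = −3621·37411 + 11606·11672
So 11672·11606 ≡ 1 (mod 37411).

11606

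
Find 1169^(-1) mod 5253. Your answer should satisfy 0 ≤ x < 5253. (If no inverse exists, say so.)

701

Run Euclid on (5253, 1169):
5253 = 4*1169 + 577
1169 = 2*577 + 15
577 = 38*15 + 7
15 = 2*7 + 1
7 = 7*1 + 0
The gcd is 1. Working backward:
1 = 15 − 2·7
1 = −2·577 + 77·15
1 = 77·1169 − 156·577
1 = −156·5253 + 701·1169
So 1169·701 ≡ 1 (mod 5253).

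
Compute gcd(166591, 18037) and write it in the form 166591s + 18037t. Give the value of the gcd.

Repeated division:
166591 = 9·18037 + 4258
18037 = 4·4258 + 1005
4258 = 4·1005 + 238
1005 = 4·238 + 53
238 = 4·53 + 26
53 = 2·26 + 1
26 = 26·1 + 0
gcd(166591, 18037) = 1.
Express as a combination:
1 = 53 − 2·26
1 = −2·238 + 9·53
1 = 9·1005 − 38·238
1 = −38·4258 + 161·1005
1 = 161·18037 − 682·4258
1 = −682·166591 + 6299·18037
So 1 = (-682)·166591 + (6299)·18037.

1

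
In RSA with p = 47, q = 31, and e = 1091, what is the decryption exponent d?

191

φ(n) = (p−1)(q−1) = 46·30 = 1380.
Need d with 1091·d ≡ 1 (mod 1380). Apply the extended Euclidean algorithm:
1380 = 1*1091 + 289
1091 = 3*289 + 224
289 = 1*224 + 65
224 = 3*65 + 29
65 = 2*29 + 7
29 = 4*7 + 1
7 = 7*1 + 0
Back-substitute:
1 = 29 − 4·7
1 = −4·65 + 9·29
1 = 9·224 − 31·65
1 = −31·289 + 40·224
1 = 40·1091 − 151·289
1 = −151·1380 + 191·1091
So 1091·191 ≡ 1 (mod 1380), hence d = 191.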